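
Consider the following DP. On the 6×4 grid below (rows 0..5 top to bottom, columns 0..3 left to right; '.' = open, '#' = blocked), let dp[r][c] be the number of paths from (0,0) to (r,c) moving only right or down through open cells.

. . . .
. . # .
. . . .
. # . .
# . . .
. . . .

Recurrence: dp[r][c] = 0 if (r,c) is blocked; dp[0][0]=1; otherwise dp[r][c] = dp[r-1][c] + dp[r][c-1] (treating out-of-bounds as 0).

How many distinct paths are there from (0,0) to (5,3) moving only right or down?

r\c   0   1   2   3
  0   1   1   1   1
  1   1   2   0   1
  2   1   3   3   4
  3   1   0   3   7
  4   0   0   3  10
  5   0   0   3  13

13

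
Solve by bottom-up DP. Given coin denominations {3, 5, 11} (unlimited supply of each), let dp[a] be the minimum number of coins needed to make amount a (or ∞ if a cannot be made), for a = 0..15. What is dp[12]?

 a  0  1  2  3  4  5  6  7  8  9 10 11 12 13 14 15
dp  0  -  -  1  -  1  2  -  2  3  2  1  4  3  2  3
(- denotes ∞ / unreachable)

4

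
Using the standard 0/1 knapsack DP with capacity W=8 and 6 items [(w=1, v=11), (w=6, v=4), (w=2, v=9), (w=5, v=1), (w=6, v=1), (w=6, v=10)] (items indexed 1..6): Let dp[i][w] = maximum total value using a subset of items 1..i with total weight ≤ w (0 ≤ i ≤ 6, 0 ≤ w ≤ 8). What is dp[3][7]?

i\w   0   1   2   3   4   5   6   7   8
  0   0   0   0   0   0   0   0   0   0
  1   0  11  11  11  11  11  11  11  11
  2   0  11  11  11  11  11  11  15  15
  3   0  11  11  20  20  20  20  20  20
  4   0  11  11  20  20  20  20  20  21
  5   0  11  11  20  20  20  20  20  21
  6   0  11  11  20  20  20  20  21  21

20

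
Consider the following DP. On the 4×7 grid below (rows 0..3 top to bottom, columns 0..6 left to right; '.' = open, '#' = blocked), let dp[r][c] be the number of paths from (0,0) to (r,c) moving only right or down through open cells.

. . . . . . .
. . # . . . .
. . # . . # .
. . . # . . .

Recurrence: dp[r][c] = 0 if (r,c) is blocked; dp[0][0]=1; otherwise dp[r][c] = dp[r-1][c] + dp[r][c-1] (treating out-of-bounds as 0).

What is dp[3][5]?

3

r\c   0   1   2   3   4   5   6
  0   1   1   1   1   1   1   1
  1   1   2   0   1   2   3   4
  2   1   3   0   1   3   0   4
  3   1   4   4   0   3   3   7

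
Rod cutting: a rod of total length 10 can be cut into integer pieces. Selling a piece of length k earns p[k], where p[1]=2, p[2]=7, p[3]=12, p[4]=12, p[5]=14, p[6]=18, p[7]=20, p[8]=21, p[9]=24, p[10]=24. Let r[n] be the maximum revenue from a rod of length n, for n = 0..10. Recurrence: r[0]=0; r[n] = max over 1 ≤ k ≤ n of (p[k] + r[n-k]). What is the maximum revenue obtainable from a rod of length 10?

   n    0    1    2    3    4    5    6    7    8    9   10
r[n]    0    2    7   12   14   19   24   26   31   36   38

38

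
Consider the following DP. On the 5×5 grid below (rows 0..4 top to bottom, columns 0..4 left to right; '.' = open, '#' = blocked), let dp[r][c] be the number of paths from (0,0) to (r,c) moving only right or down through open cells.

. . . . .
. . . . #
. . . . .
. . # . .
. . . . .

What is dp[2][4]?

10

r\c   0   1   2   3   4
  0   1   1   1   1   1
  1   1   2   3   4   0
  2   1   3   6  10  10
  3   1   4   0  10  20
  4   1   5   5  15  35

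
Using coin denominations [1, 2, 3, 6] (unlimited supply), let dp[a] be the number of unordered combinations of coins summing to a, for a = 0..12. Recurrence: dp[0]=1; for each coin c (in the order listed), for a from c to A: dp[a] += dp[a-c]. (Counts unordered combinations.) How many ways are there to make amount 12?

27

after  coin     0     1     2     3     4     5     6     7     8     9    10    11    12
          1     1     1     1     1     1     1     1     1     1     1     1     1     1
          2     1     1     2     2     3     3     4     4     5     5     6     6     7
          3     1     1     2     3     4     5     7     8    10    12    14    16    19
          6     1     1     2     3     4     5     8     9    12    15    18    21    27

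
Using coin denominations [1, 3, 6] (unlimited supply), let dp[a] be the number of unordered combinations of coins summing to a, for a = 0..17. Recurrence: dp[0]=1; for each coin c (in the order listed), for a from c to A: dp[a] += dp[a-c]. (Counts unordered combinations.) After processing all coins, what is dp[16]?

after  coin     0     1     2     3     4     5     6     7     8     9    10    11    12    13    14    15    16    17
          1     1     1     1     1     1     1     1     1     1     1     1     1     1     1     1     1     1     1
          3     1     1     1     2     2     2     3     3     3     4     4     4     5     5     5     6     6     6
          6     1     1     1     2     2     2     4     4     4     6     6     6     9     9     9    12    12    12

12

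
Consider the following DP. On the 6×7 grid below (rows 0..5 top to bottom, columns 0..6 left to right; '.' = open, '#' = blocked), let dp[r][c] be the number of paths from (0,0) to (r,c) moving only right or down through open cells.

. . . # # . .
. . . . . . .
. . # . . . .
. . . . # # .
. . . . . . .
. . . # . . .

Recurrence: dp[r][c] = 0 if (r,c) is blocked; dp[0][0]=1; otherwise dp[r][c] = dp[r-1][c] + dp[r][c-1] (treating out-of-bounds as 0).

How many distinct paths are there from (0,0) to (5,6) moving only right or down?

r\c   0   1   2   3   4   5   6
  0   1   1   1   0   0   0   0
  1   1   2   3   3   3   3   3
  2   1   3   0   3   6   9  12
  3   1   4   4   7   0   0  12
  4   1   5   9  16  16  16  28
  5   1   6  15   0  16  32  60

60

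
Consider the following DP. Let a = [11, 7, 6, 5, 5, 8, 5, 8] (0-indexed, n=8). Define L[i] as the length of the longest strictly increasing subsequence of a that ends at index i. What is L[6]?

   i    0    1    2    3    4    5    6    7
a[i]   11    7    6    5    5    8    5    8
L[i]    1    1    1    1    1    2    1    2

1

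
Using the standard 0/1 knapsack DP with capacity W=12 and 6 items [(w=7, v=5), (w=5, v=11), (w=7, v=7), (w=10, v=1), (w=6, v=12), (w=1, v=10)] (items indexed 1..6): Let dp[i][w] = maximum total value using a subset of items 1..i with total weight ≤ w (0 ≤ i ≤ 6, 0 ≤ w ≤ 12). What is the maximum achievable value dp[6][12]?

i\w   0   1   2   3   4   5   6   7   8   9  10  11  12
  0   0   0   0   0   0   0   0   0   0   0   0   0   0
  1   0   0   0   0   0   0   0   5   5   5   5   5   5
  2   0   0   0   0   0  11  11  11  11  11  11  11  16
  3   0   0   0   0   0  11  11  11  11  11  11  11  18
  4   0   0   0   0   0  11  11  11  11  11  11  11  18
  5   0   0   0   0   0  11  12  12  12  12  12  23  23
  6   0  10  10  10  10  11  21  22  22  22  22  23  33

33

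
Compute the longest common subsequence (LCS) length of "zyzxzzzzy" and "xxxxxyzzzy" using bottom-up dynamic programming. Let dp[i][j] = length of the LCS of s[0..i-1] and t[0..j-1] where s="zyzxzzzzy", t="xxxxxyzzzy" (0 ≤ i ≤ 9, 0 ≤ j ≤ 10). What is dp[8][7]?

2

   ''  x  x  x  x  x  y  z  z  z  y
''  0  0  0  0  0  0  0  0  0  0  0
 z  0  0  0  0  0  0  0  1  1  1  1
 y  0  0  0  0  0  0  1  1  1  1  2
 z  0  0  0  0  0  0  1  2  2  2  2
 x  0  1  1  1  1  1  1  2  2  2  2
 z  0  1  1  1  1  1  1  2  3  3  3
 z  0  1  1  1  1  1  1  2  3  4  4
 z  0  1  1  1  1  1  1  2  3  4  4
 z  0  1  1  1  1  1  1  2  3  4  4
 y  0  1  1  1  1  1  2  2  3  4  5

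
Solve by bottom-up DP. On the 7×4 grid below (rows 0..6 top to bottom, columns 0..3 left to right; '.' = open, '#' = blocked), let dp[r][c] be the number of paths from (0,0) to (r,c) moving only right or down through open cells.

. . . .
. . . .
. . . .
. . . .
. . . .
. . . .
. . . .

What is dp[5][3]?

56

r\c   0   1   2   3
  0   1   1   1   1
  1   1   2   3   4
  2   1   3   6  10
  3   1   4  10  20
  4   1   5  15  35
  5   1   6  21  56
  6   1   7  28  84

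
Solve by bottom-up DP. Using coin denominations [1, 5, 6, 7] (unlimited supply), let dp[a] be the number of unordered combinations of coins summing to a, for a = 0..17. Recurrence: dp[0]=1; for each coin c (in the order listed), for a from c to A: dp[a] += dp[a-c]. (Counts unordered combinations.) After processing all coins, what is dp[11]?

6

after  coin     0     1     2     3     4     5     6     7     8     9    10    11    12    13    14    15    16    17
          1     1     1     1     1     1     1     1     1     1     1     1     1     1     1     1     1     1     1
          5     1     1     1     1     1     2     2     2     2     2     3     3     3     3     3     4     4     4
          6     1     1     1     1     1     2     3     3     3     3     4     5     6     6     6     7     8     9
          7     1     1     1     1     1     2     3     4     4     4     5     6     8     9    10    11    12    14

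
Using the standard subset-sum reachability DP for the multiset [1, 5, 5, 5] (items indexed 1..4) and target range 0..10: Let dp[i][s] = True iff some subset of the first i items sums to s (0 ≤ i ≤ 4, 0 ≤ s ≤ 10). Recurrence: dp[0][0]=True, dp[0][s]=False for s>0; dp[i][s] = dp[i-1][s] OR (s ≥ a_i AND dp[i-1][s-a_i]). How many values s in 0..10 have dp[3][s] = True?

5

i\s   0   1   2   3   4   5   6   7   8   9  10
  0   T   F   F   F   F   F   F   F   F   F   F
  1   T   T   F   F   F   F   F   F   F   F   F
  2   T   T   F   F   F   T   T   F   F   F   F
  3   T   T   F   F   F   T   T   F   F   F   T
  4   T   T   F   F   F   T   T   F   F   F   T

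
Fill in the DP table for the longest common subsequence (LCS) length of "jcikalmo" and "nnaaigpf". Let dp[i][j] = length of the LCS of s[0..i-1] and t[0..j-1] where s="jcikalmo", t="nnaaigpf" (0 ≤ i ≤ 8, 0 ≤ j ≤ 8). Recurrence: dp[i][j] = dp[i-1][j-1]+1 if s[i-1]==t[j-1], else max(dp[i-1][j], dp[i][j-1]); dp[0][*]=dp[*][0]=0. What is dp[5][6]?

1

   ''  n  n  a  a  i  g  p  f
''  0  0  0  0  0  0  0  0  0
 j  0  0  0  0  0  0  0  0  0
 c  0  0  0  0  0  0  0  0  0
 i  0  0  0  0  0  1  1  1  1
 k  0  0  0  0  0  1  1  1  1
 a  0  0  0  1  1  1  1  1  1
 l  0  0  0  1  1  1  1  1  1
 m  0  0  0  1  1  1  1  1  1
 o  0  0  0  1  1  1  1  1  1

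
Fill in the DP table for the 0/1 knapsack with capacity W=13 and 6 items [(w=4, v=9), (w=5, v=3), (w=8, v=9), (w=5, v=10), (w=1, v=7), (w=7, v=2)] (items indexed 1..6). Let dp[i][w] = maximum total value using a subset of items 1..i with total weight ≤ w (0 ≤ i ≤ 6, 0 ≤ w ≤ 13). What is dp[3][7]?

9

i\w   0   1   2   3   4   5   6   7   8   9  10  11  12  13
  0   0   0   0   0   0   0   0   0   0   0   0   0   0   0
  1   0   0   0   0   9   9   9   9   9   9   9   9   9   9
  2   0   0   0   0   9   9   9   9   9  12  12  12  12  12
  3   0   0   0   0   9   9   9   9   9  12  12  12  18  18
  4   0   0   0   0   9  10  10  10  10  19  19  19  19  19
  5   0   7   7   7   9  16  17  17  17  19  26  26  26  26
  6   0   7   7   7   9  16  17  17  17  19  26  26  26  26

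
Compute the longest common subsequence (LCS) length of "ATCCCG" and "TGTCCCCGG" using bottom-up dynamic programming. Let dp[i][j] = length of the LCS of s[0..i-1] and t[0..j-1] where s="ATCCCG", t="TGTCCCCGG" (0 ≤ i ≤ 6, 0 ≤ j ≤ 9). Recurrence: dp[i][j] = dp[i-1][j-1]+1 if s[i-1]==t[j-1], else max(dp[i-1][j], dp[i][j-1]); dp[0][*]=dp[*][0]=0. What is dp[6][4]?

2

   ''  T  G  T  C  C  C  C  G  G
''  0  0  0  0  0  0  0  0  0  0
 A  0  0  0  0  0  0  0  0  0  0
 T  0  1  1  1  1  1  1  1  1  1
 C  0  1  1  1  2  2  2  2  2  2
 C  0  1  1  1  2  3  3  3  3  3
 C  0  1  1  1  2  3  4  4  4  4
 G  0  1  2  2  2  3  4  4  5  5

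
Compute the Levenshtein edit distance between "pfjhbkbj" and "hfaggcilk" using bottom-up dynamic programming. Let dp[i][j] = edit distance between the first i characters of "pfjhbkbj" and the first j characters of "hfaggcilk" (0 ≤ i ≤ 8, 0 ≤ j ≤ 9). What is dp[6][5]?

   ''  h  f  a  g  g  c  i  l  k
''  0  1  2  3  4  5  6  7  8  9
 p  1  1  2  3  4  5  6  7  8  9
 f  2  2  1  2  3  4  5  6  7  8
 j  3  3  2  2  3  4  5  6  7  8
 h  4  3  3  3  3  4  5  6  7  8
 b  5  4  4  4  4  4  5  6  7  8
 k  6  5  5  5  5  5  5  6  7  7
 b  7  6  6  6  6  6  6  6  7  8
 j  8  7  7  7  7  7  7  7  7  8

5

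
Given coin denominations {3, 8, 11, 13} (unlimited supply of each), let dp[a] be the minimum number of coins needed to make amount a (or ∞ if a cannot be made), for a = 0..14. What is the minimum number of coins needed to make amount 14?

 a  0  1  2  3  4  5  6  7  8  9 10 11 12 13 14
dp  0  -  -  1  -  -  2  -  1  3  -  1  4  1  2
(- denotes ∞ / unreachable)

2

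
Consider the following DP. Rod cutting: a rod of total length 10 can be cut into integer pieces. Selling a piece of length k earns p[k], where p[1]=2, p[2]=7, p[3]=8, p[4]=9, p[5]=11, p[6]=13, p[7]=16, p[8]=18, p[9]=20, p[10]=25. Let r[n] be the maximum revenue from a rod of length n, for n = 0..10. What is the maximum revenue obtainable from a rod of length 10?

35

   n    0    1    2    3    4    5    6    7    8    9   10
r[n]    0    2    7    9   14   16   21   23   28   30   35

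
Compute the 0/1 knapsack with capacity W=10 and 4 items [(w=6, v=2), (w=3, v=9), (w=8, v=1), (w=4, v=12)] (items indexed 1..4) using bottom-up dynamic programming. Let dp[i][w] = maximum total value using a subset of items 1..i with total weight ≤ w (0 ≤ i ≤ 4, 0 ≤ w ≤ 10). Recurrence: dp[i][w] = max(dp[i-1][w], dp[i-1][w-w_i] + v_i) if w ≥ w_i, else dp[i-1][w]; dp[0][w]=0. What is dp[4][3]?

9

i\w   0   1   2   3   4   5   6   7   8   9  10
  0   0   0   0   0   0   0   0   0   0   0   0
  1   0   0   0   0   0   0   2   2   2   2   2
  2   0   0   0   9   9   9   9   9   9  11  11
  3   0   0   0   9   9   9   9   9   9  11  11
  4   0   0   0   9  12  12  12  21  21  21  21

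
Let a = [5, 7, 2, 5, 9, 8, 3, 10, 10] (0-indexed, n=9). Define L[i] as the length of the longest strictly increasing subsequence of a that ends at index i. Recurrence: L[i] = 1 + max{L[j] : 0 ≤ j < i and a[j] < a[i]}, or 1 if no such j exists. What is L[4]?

3

   i    0    1    2    3    4    5    6    7    8
a[i]    5    7    2    5    9    8    3   10   10
L[i]    1    2    1    2    3    3    2    4    4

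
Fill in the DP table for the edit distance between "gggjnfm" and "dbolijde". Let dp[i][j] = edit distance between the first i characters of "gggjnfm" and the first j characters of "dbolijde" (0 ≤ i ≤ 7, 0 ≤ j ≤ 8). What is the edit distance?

8

   ''  d  b  o  l  i  j  d  e
''  0  1  2  3  4  5  6  7  8
 g  1  1  2  3  4  5  6  7  8
 g  2  2  2  3  4  5  6  7  8
 g  3  3  3  3  4  5  6  7  8
 j  4  4  4  4  4  5  5  6  7
 n  5  5  5  5  5  5  6  6  7
 f  6  6  6  6  6  6  6  7  7
 m  7  7  7  7  7  7  7  7  8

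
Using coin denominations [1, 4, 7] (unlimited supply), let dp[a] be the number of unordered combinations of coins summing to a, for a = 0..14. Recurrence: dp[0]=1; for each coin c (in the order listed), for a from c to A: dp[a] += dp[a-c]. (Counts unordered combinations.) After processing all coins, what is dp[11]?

after  coin     0     1     2     3     4     5     6     7     8     9    10    11    12    13    14
          1     1     1     1     1     1     1     1     1     1     1     1     1     1     1     1
          4     1     1     1     1     2     2     2     2     3     3     3     3     4     4     4
          7     1     1     1     1     2     2     2     3     4     4     4     5     6     6     7

5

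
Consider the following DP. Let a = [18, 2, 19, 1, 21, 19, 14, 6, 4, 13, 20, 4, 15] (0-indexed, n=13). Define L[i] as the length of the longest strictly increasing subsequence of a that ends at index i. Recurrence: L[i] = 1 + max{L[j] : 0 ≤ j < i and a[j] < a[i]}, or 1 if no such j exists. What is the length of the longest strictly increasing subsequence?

   i    0    1    2    3    4    5    6    7    8    9   10   11   12
a[i]   18    2   19    1   21   19   14    6    4   13   20    4   15
L[i]    1    1    2    1    3    2    2    2    2    3    4    2    4

4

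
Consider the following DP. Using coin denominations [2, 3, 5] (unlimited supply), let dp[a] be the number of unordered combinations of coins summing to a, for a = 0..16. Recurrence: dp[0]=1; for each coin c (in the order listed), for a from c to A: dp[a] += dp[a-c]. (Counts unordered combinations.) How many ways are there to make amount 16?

7

after  coin     0     1     2     3     4     5     6     7     8     9    10    11    12    13    14    15    16
          2     1     0     1     0     1     0     1     0     1     0     1     0     1     0     1     0     1
          3     1     0     1     1     1     1     2     1     2     2     2     2     3     2     3     3     3
          5     1     0     1     1     1     2     2     2     3     3     4     4     5     5     6     7     7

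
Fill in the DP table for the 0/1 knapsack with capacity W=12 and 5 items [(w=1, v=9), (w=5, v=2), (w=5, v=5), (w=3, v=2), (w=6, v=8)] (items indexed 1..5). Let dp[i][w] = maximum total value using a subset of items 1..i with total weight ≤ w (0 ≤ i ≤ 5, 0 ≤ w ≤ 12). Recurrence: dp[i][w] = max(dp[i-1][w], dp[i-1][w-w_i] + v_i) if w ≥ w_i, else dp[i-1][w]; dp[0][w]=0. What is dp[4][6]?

i\w   0   1   2   3   4   5   6   7   8   9  10  11  12
  0   0   0   0   0   0   0   0   0   0   0   0   0   0
  1   0   9   9   9   9   9   9   9   9   9   9   9   9
  2   0   9   9   9   9   9  11  11  11  11  11  11  11
  3   0   9   9   9   9   9  14  14  14  14  14  16  16
  4   0   9   9   9  11  11  14  14  14  16  16  16  16
  5   0   9   9   9  11  11  14  17  17  17  19  19  22

14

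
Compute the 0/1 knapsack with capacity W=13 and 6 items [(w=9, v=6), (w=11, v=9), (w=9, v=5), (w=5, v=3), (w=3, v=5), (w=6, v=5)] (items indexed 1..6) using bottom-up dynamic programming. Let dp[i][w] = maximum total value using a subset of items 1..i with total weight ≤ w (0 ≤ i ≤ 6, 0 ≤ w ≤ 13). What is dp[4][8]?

3

i\w   0   1   2   3   4   5   6   7   8   9  10  11  12  13
  0   0   0   0   0   0   0   0   0   0   0   0   0   0   0
  1   0   0   0   0   0   0   0   0   0   6   6   6   6   6
  2   0   0   0   0   0   0   0   0   0   6   6   9   9   9
  3   0   0   0   0   0   0   0   0   0   6   6   9   9   9
  4   0   0   0   0   0   3   3   3   3   6   6   9   9   9
  5   0   0   0   5   5   5   5   5   8   8   8   9  11  11
  6   0   0   0   5   5   5   5   5   8  10  10  10  11  11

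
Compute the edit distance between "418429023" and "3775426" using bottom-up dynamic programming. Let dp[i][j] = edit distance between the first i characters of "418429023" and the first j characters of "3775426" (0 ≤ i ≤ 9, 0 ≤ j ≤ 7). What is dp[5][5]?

   ''  3  7  7  5  4  2  6
''  0  1  2  3  4  5  6  7
 4  1  1  2  3  4  4  5  6
 1  2  2  2  3  4  5  5  6
 8  3  3  3  3  4  5  6  6
 4  4  4  4  4  4  4  5  6
 2  5  5  5  5  5  5  4  5
 9  6  6  6  6  6  6  5  5
 0  7  7  7  7  7  7  6  6
 2  8  8  8  8  8  8  7  7
 3  9  8  9  9  9  9  8  8

5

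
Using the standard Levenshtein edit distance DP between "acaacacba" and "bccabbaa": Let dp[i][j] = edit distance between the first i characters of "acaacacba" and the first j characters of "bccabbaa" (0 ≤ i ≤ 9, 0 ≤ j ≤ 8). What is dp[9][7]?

4

   ''  b  c  c  a  b  b  a  a
''  0  1  2  3  4  5  6  7  8
 a  1  1  2  3  3  4  5  6  7
 c  2  2  1  2  3  4  5  6  7
 a  3  3  2  2  2  3  4  5  6
 a  4  4  3  3  2  3  4  4  5
 c  5  5  4  3  3  3  4  5  5
 a  6  6  5  4  3  4  4  4  5
 c  7  7  6  5  4  4  5  5  5
 b  8  7  7  6  5  4  4  5  6
 a  9  8  8  7  6  5  5  4  5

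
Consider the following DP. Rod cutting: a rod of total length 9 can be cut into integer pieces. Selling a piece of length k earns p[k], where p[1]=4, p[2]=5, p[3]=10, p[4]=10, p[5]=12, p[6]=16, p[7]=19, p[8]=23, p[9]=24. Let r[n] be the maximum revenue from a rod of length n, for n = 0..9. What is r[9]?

36

   n    0    1    2    3    4    5    6    7    8    9
r[n]    0    4    8   12   16   20   24   28   32   36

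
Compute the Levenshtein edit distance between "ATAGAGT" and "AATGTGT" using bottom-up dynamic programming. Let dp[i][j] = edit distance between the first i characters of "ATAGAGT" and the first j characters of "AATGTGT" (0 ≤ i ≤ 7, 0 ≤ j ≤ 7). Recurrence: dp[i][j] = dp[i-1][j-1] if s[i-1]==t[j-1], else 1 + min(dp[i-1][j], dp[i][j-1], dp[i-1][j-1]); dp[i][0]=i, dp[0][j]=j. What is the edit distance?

3

   ''  A  A  T  G  T  G  T
''  0  1  2  3  4  5  6  7
 A  1  0  1  2  3  4  5  6
 T  2  1  1  1  2  3  4  5
 A  3  2  1  2  2  3  4  5
 G  4  3  2  2  2  3  3  4
 A  5  4  3  3  3  3  4  4
 G  6  5  4  4  3  4  3  4
 T  7  6  5  4  4  3  4  3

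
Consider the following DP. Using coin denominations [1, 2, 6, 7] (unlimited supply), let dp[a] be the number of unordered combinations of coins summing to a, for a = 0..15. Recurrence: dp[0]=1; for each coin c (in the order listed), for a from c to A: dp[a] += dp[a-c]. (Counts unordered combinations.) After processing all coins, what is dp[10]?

11

after  coin     0     1     2     3     4     5     6     7     8     9    10    11    12    13    14    15
          1     1     1     1     1     1     1     1     1     1     1     1     1     1     1     1     1
          2     1     1     2     2     3     3     4     4     5     5     6     6     7     7     8     8
          6     1     1     2     2     3     3     5     5     7     7     9     9    12    12    15    15
          7     1     1     2     2     3     3     5     6     8     9    11    12    15    17    21    23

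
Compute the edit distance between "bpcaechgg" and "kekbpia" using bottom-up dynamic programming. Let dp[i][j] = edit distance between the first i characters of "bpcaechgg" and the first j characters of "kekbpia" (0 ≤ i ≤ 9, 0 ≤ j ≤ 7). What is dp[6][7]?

   ''  k  e  k  b  p  i  a
''  0  1  2  3  4  5  6  7
 b  1  1  2  3  3  4  5  6
 p  2  2  2  3  4  3  4  5
 c  3  3  3  3  4  4  4  5
 a  4  4  4  4  4  5  5  4
 e  5  5  4  5  5  5  6  5
 c  6  6  5  5  6  6  6  6
 h  7  7  6  6  6  7  7  7
 g  8  8  7  7  7  7  8  8
 g  9  9  8  8  8  8  8  9

6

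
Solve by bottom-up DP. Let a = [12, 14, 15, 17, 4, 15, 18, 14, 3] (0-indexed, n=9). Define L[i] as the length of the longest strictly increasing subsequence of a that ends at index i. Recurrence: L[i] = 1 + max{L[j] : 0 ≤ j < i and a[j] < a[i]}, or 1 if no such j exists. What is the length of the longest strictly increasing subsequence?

5

   i    0    1    2    3    4    5    6    7    8
a[i]   12   14   15   17    4   15   18   14    3
L[i]    1    2    3    4    1    3    5    2    1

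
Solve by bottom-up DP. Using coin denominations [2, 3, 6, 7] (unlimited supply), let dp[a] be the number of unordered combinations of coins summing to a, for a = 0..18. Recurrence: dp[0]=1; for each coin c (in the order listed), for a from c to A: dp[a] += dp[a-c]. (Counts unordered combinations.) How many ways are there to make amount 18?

14

after  coin     0     1     2     3     4     5     6     7     8     9    10    11    12    13    14    15    16    17    18
          2     1     0     1     0     1     0     1     0     1     0     1     0     1     0     1     0     1     0     1
          3     1     0     1     1     1     1     2     1     2     2     2     2     3     2     3     3     3     3     4
          6     1     0     1     1     1     1     3     1     3     3     3     3     6     3     6     6     6     6    10
          7     1     0     1     1     1     1     3     2     3     4     4     4     7     6     8     9    10    10    14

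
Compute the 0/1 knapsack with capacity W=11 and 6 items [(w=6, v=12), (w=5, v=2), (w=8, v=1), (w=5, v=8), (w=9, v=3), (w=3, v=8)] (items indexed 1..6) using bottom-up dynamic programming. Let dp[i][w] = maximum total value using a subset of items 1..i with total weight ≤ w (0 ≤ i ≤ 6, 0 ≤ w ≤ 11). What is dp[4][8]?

12

i\w   0   1   2   3   4   5   6   7   8   9  10  11
  0   0   0   0   0   0   0   0   0   0   0   0   0
  1   0   0   0   0   0   0  12  12  12  12  12  12
  2   0   0   0   0   0   2  12  12  12  12  12  14
  3   0   0   0   0   0   2  12  12  12  12  12  14
  4   0   0   0   0   0   8  12  12  12  12  12  20
  5   0   0   0   0   0   8  12  12  12  12  12  20
  6   0   0   0   8   8   8  12  12  16  20  20  20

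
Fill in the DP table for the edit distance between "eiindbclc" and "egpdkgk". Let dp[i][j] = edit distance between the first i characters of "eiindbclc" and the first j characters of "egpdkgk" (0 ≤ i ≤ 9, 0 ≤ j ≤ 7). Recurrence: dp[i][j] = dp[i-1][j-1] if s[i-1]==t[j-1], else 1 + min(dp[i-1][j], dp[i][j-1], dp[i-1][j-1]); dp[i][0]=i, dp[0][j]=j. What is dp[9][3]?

8

   ''  e  g  p  d  k  g  k
''  0  1  2  3  4  5  6  7
 e  1  0  1  2  3  4  5  6
 i  2  1  1  2  3  4  5  6
 i  3  2  2  2  3  4  5  6
 n  4  3  3  3  3  4  5  6
 d  5  4  4  4  3  4  5  6
 b  6  5  5  5  4  4  5  6
 c  7  6  6  6  5  5  5  6
 l  8  7  7  7  6  6  6  6
 c  9  8  8  8  7  7  7  7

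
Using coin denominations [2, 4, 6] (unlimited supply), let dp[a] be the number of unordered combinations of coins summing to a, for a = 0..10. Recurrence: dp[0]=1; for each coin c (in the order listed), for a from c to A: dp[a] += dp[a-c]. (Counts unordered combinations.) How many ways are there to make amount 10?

5

after  coin     0     1     2     3     4     5     6     7     8     9    10
          2     1     0     1     0     1     0     1     0     1     0     1
          4     1     0     1     0     2     0     2     0     3     0     3
          6     1     0     1     0     2     0     3     0     4     0     5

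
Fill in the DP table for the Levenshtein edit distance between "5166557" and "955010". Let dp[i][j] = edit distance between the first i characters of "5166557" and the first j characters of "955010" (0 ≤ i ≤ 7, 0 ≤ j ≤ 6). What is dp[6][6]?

6

   ''  9  5  5  0  1  0
''  0  1  2  3  4  5  6
 5  1  1  1  2  3  4  5
 1  2  2  2  2  3  3  4
 6  3  3  3  3  3  4  4
 6  4  4  4  4  4  4  5
 5  5  5  4  4  5  5  5
 5  6  6  5  4  5  6  6
 7  7  7  6  5  5  6  7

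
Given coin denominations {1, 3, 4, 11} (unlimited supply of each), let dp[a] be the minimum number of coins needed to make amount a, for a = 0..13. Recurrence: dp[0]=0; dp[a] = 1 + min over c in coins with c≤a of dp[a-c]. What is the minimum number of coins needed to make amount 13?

3

 a  0  1  2  3  4  5  6  7  8  9 10 11 12 13
dp  0  1  2  1  1  2  2  2  2  3  3  1  2  3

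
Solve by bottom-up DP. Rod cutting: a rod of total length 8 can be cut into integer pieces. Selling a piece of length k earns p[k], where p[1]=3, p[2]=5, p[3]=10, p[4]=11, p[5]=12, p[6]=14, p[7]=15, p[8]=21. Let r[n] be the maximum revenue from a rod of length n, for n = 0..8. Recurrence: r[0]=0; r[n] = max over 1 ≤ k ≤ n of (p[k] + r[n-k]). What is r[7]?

23

   n    0    1    2    3    4    5    6    7    8
r[n]    0    3    6   10   13   16   20   23   26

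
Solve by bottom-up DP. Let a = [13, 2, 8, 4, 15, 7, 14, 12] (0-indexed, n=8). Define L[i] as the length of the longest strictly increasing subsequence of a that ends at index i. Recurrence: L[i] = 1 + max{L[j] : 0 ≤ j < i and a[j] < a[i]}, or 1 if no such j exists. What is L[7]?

4

   i    0    1    2    3    4    5    6    7
a[i]   13    2    8    4   15    7   14   12
L[i]    1    1    2    2    3    3    4    4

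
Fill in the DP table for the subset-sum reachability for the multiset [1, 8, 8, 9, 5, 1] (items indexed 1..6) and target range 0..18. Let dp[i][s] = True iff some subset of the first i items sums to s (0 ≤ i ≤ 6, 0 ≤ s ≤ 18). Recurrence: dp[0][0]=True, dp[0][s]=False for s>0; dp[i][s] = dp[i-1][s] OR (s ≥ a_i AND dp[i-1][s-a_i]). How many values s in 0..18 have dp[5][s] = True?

i\s   0   1   2   3   4   5   6   7   8   9  10  11  12  13  14  15  16  17  18
  0   T   F   F   F   F   F   F   F   F   F   F   F   F   F   F   F   F   F   F
  1   T   T   F   F   F   F   F   F   F   F   F   F   F   F   F   F   F   F   F
  2   T   T   F   F   F   F   F   F   T   T   F   F   F   F   F   F   F   F   F
  3   T   T   F   F   F   F   F   F   T   T   F   F   F   F   F   F   T   T   F
  4   T   T   F   F   F   F   F   F   T   T   T   F   F   F   F   F   T   T   T
  5   T   T   F   F   F   T   T   F   T   T   T   F   F   T   T   T   T   T   T
  6   T   T   T   F   F   T   T   T   T   T   T   T   F   T   T   T   T   T   T

13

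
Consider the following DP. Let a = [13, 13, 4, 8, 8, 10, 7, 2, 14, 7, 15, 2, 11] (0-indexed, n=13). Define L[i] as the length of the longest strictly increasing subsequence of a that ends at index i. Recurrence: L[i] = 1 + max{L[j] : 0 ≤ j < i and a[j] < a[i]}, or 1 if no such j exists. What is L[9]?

   i    0    1    2    3    4    5    6    7    8    9   10   11   12
a[i]   13   13    4    8    8   10    7    2   14    7   15    2   11
L[i]    1    1    1    2    2    3    2    1    4    2    5    1    4

2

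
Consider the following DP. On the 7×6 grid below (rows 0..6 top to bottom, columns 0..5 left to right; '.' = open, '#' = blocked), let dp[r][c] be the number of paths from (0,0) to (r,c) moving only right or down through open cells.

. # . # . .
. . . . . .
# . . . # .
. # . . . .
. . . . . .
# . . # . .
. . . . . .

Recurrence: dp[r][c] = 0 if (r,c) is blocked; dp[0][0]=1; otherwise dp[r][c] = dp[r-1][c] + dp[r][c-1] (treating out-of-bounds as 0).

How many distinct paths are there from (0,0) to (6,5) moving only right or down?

r\c   0   1   2   3   4   5
  0   1   0   0   0   0   0
  1   1   1   1   1   1   1
  2   0   1   2   3   0   1
  3   0   0   2   5   5   6
  4   0   0   2   7  12  18
  5   0   0   2   0  12  30
  6   0   0   2   2  14  44

44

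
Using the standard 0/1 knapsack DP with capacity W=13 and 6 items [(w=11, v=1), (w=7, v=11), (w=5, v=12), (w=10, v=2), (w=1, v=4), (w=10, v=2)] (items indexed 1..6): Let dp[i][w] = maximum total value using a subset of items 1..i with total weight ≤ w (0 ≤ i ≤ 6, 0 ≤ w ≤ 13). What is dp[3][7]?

i\w   0   1   2   3   4   5   6   7   8   9  10  11  12  13
  0   0   0   0   0   0   0   0   0   0   0   0   0   0   0
  1   0   0   0   0   0   0   0   0   0   0   0   1   1   1
  2   0   0   0   0   0   0   0  11  11  11  11  11  11  11
  3   0   0   0   0   0  12  12  12  12  12  12  12  23  23
  4   0   0   0   0   0  12  12  12  12  12  12  12  23  23
  5   0   4   4   4   4  12  16  16  16  16  16  16  23  27
  6   0   4   4   4   4  12  16  16  16  16  16  16  23  27

12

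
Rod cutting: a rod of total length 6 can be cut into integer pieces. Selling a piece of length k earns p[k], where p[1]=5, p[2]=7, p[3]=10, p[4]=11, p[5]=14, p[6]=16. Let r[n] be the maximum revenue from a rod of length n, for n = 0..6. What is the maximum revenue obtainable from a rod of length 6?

30

   n    0    1    2    3    4    5    6
r[n]    0    5   10   15   20   25   30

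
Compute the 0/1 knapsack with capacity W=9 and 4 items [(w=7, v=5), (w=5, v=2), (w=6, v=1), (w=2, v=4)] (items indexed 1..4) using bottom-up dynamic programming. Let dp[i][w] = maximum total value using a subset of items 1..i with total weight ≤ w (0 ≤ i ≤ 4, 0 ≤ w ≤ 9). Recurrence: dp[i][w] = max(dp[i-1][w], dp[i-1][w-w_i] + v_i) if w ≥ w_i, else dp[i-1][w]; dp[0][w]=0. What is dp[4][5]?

i\w   0   1   2   3   4   5   6   7   8   9
  0   0   0   0   0   0   0   0   0   0   0
  1   0   0   0   0   0   0   0   5   5   5
  2   0   0   0   0   0   2   2   5   5   5
  3   0   0   0   0   0   2   2   5   5   5
  4   0   0   4   4   4   4   4   6   6   9

4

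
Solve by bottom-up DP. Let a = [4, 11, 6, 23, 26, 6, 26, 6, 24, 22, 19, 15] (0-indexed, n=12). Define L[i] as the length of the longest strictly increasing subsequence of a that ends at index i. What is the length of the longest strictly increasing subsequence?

   i    0    1    2    3    4    5    6    7    8    9   10   11
a[i]    4   11    6   23   26    6   26    6   24   22   19   15
L[i]    1    2    2    3    4    2    4    2    4    3    3    3

4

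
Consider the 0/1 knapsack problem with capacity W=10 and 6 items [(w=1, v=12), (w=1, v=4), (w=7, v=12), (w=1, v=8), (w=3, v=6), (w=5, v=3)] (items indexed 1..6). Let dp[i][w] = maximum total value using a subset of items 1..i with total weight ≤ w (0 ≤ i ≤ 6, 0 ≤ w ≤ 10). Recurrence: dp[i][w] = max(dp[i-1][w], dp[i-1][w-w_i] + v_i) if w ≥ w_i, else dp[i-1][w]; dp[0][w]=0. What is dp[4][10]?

36

i\w   0   1   2   3   4   5   6   7   8   9  10
  0   0   0   0   0   0   0   0   0   0   0   0
  1   0  12  12  12  12  12  12  12  12  12  12
  2   0  12  16  16  16  16  16  16  16  16  16
  3   0  12  16  16  16  16  16  16  24  28  28
  4   0  12  20  24  24  24  24  24  24  32  36
  5   0  12  20  24  24  26  30  30  30  32  36
  6   0  12  20  24  24  26  30  30  30  32  36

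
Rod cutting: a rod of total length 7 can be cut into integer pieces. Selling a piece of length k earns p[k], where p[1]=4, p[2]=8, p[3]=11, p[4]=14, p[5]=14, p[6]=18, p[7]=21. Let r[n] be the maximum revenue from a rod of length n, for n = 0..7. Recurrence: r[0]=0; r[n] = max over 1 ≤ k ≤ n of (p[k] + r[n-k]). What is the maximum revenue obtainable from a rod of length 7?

   n    0    1    2    3    4    5    6    7
r[n]    0    4    8   12   16   20   24   28

28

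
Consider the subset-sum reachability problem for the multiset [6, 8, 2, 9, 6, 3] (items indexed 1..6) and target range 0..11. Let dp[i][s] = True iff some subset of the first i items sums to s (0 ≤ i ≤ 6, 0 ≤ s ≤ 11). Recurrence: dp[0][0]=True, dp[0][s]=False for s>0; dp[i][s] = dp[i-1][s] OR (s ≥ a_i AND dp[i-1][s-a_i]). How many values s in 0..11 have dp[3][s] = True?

i\s   0   1   2   3   4   5   6   7   8   9  10  11
  0   T   F   F   F   F   F   F   F   F   F   F   F
  1   T   F   F   F   F   F   T   F   F   F   F   F
  2   T   F   F   F   F   F   T   F   T   F   F   F
  3   T   F   T   F   F   F   T   F   T   F   T   F
  4   T   F   T   F   F   F   T   F   T   T   T   T
  5   T   F   T   F   F   F   T   F   T   T   T   T
  6   T   F   T   T   F   T   T   F   T   T   T   T

5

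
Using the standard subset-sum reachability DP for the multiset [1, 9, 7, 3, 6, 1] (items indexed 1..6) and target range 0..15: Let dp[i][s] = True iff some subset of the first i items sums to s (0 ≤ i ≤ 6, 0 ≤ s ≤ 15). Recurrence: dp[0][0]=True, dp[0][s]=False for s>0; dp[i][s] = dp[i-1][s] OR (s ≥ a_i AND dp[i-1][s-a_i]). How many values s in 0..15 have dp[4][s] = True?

i\s   0   1   2   3   4   5   6   7   8   9  10  11  12  13  14  15
  0   T   F   F   F   F   F   F   F   F   F   F   F   F   F   F   F
  1   T   T   F   F   F   F   F   F   F   F   F   F   F   F   F   F
  2   T   T   F   F   F   F   F   F   F   T   T   F   F   F   F   F
  3   T   T   F   F   F   F   F   T   T   T   T   F   F   F   F   F
  4   T   T   F   T   T   F   F   T   T   T   T   T   T   T   F   F
  5   T   T   F   T   T   F   T   T   T   T   T   T   T   T   T   T
  6   T   T   T   T   T   T   T   T   T   T   T   T   T   T   T   T

11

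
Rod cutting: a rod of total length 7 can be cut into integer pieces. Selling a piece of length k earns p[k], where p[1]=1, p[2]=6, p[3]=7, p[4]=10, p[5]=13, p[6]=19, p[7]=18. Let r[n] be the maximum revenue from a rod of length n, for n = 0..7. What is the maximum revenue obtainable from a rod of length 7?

20

   n    0    1    2    3    4    5    6    7
r[n]    0    1    6    7   12   13   19   20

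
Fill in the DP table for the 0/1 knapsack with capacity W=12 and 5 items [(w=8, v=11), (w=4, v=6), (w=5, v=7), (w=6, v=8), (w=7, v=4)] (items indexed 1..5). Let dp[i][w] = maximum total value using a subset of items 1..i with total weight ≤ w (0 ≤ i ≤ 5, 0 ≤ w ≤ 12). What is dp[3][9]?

i\w   0   1   2   3   4   5   6   7   8   9  10  11  12
  0   0   0   0   0   0   0   0   0   0   0   0   0   0
  1   0   0   0   0   0   0   0   0  11  11  11  11  11
  2   0   0   0   0   6   6   6   6  11  11  11  11  17
  3   0   0   0   0   6   7   7   7  11  13  13  13  17
  4   0   0   0   0   6   7   8   8  11  13  14  15  17
  5   0   0   0   0   6   7   8   8  11  13  14  15  17

13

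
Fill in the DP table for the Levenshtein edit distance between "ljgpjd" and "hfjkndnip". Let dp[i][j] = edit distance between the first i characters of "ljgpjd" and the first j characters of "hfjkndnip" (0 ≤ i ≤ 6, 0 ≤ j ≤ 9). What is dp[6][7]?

   ''  h  f  j  k  n  d  n  i  p
''  0  1  2  3  4  5  6  7  8  9
 l  1  1  2  3  4  5  6  7  8  9
 j  2  2  2  2  3  4  5  6  7  8
 g  3  3  3  3  3  4  5  6  7  8
 p  4  4  4  4  4  4  5  6  7  7
 j  5  5  5  4  5  5  5  6  7  8
 d  6  6  6  5  5  6  5  6  7  8

6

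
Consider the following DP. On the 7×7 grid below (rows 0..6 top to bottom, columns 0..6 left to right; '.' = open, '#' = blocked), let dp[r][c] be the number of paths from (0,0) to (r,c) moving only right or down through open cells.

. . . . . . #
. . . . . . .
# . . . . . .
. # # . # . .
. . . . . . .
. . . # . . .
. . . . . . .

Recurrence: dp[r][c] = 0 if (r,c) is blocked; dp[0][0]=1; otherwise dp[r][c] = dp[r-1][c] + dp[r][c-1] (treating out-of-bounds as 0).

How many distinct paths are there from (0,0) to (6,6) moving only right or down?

160

r\c   0   1   2   3   4   5   6
  0   1   1   1   1   1   1   0
  1   1   2   3   4   5   6   6
  2   0   2   5   9  14  20  26
  3   0   0   0   9   0  20  46
  4   0   0   0   9   9  29  75
  5   0   0   0   0   9  38 113
  6   0   0   0   0   9  47 160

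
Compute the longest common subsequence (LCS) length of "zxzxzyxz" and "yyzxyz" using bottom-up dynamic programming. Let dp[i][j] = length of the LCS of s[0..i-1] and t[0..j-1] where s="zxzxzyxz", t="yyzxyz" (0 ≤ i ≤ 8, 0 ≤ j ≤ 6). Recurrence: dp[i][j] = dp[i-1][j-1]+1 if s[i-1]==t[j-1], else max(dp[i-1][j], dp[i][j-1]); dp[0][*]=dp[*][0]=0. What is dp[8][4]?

   ''  y  y  z  x  y  z
''  0  0  0  0  0  0  0
 z  0  0  0  1  1  1  1
 x  0  0  0  1  2  2  2
 z  0  0  0  1  2  2  3
 x  0  0  0  1  2  2  3
 z  0  0  0  1  2  2  3
 y  0  1  1  1  2  3  3
 x  0  1  1  1  2  3  3
 z  0  1  1  2  2  3  4

2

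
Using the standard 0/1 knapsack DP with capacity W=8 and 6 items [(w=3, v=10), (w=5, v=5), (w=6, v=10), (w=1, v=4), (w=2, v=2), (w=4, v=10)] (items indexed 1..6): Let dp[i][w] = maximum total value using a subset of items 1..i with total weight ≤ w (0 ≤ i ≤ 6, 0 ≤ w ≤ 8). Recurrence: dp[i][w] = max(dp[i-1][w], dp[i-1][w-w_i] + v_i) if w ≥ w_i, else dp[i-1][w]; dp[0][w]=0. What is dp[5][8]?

i\w   0   1   2   3   4   5   6   7   8
  0   0   0   0   0   0   0   0   0   0
  1   0   0   0  10  10  10  10  10  10
  2   0   0   0  10  10  10  10  10  15
  3   0   0   0  10  10  10  10  10  15
  4   0   4   4  10  14  14  14  14  15
  5   0   4   4  10  14  14  16  16  16
  6   0   4   4  10  14  14  16  20  24

16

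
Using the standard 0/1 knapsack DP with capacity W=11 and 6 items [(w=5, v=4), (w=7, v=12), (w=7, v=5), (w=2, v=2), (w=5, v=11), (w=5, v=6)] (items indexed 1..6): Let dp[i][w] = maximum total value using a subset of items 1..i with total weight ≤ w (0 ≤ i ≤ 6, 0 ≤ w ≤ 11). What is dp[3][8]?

12

i\w   0   1   2   3   4   5   6   7   8   9  10  11
  0   0   0   0   0   0   0   0   0   0   0   0   0
  1   0   0   0   0   0   4   4   4   4   4   4   4
  2   0   0   0   0   0   4   4  12  12  12  12  12
  3   0   0   0   0   0   4   4  12  12  12  12  12
  4   0   0   2   2   2   4   4  12  12  14  14  14
  5   0   0   2   2   2  11  11  13  13  14  15  15
  6   0   0   2   2   2  11  11  13  13  14  17  17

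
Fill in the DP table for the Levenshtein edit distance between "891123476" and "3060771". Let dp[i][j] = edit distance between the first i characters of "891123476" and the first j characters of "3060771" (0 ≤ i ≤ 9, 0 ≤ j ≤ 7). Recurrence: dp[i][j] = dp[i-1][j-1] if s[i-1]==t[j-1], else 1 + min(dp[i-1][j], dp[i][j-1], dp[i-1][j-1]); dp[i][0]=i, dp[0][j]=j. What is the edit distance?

   ''  3  0  6  0  7  7  1
''  0  1  2  3  4  5  6  7
 8  1  1  2  3  4  5  6  7
 9  2  2  2  3  4  5  6  7
 1  3  3  3  3  4  5  6  6
 1  4  4  4  4  4  5  6  6
 2  5  5  5  5  5  5  6  7
 3  6  5  6  6  6  6  6  7
 4  7  6  6  7  7  7  7  7
 7  8  7  7  7  8  7  7  8
 6  9  8  8  7  8  8  8  8

8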